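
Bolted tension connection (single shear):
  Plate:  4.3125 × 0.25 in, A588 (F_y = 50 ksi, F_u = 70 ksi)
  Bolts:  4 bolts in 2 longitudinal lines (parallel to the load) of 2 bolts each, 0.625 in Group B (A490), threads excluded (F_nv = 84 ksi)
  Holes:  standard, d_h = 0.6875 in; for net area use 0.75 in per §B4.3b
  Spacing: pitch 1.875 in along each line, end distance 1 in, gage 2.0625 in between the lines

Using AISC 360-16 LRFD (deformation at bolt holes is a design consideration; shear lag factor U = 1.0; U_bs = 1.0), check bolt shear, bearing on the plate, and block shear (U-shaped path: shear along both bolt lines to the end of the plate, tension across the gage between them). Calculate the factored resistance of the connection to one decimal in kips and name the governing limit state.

44.8 kips (block shear governs)

Bolt shear: A_b = π(0.625)²/4 = 0.3068 in². φR_n = 0.75 × 84 × 0.3068 × 4 × 1 = 77.3 kips.
Bearing (0.25 in plate, F_u = 70 ksi): end bolts L_c = 1 − 0.6875/2 = 0.65625, R_n = min(1.2×0.65625×0.25×70, 2.4×0.625×0.25×70) = 13.781 kips/bolt; interior L_c = 1.875 − 0.6875 = 1.1875, R_n = 24.938 kips/bolt. φR_n = 0.75 × (2×13.781 + 2×24.938) = 58.1 kips.
Block shear: shear path 2×[1+1×1.875] = 2×2.875 in, A_gv = 1.4375, A_nv = 2×(2.875 − 1.5×0.75)×0.25 = 0.875 in²; tension across gage: (2.0625 − 1×0.75)×0.25 = 0.32813 in². R_n = min(0.6×70×0.875, 0.6×50×1.4375) + 1.0×70×0.32813 = min(36.75, 43.125) + 22.969 = 59.719 kips. φR_n = 0.75 × 59.719 = 44.8 kips.
Governing: min(77.3, 58.1, 44.8) = 44.8 kips → block shear.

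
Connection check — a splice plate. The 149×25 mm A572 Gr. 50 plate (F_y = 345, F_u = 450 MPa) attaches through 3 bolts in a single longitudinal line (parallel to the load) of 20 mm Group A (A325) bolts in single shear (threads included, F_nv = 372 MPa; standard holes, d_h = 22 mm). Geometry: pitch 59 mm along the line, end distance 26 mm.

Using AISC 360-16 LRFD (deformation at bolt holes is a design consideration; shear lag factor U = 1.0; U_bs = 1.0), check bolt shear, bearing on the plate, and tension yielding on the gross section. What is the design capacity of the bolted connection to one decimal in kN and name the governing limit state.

263.0 kN (bolt shear governs)

Bolt shear: A_b = π(20)²/4 = 314.16 mm². φR_n = 0.75 × 372 × 314.16 × 3 × 1 = 263.0 kN.
Bearing (25 mm plate, F_u = 450 MPa): end bolts L_c = 26 − 22/2 = 15, R_n = min(1.2×15×25×450, 2.4×20×25×450) = 202.5 kN/bolt; interior L_c = 59 − 22 = 37, R_n = 499.5 kN/bolt. φR_n = 0.75 × (1×202.5 + 2×499.5) = 901.1 kN.
Tension yield (gross): A_g = 149×25 = 3725 mm². φR_n = 0.90 × 345 × 3725 = 1156.6 kN.
Governing: min(263.0, 901.1, 1156.6) = 263.0 kN → bolt shear.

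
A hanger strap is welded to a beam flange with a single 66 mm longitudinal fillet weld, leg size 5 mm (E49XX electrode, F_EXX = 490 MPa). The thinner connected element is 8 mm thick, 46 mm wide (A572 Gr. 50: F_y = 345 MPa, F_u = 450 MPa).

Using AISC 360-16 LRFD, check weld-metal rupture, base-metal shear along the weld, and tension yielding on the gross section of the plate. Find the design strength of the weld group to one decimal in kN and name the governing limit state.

Weld metal: throat = 0.707×5 = 3.535 mm, L = 66 mm. φR_n = 0.75 × 0.6 × 490 × 3.535 × 66 = 51.4 kN.
Base metal shear (8 mm plate): yield φR_n = 1.0×0.6×345×8×66 = 109.3 kN; rupture φR_n = 0.75×0.6×450×8×66 = 106.9 kN; take 106.9 kN (rupture).
Tension yield (gross): A_g = 46×8 = 368 mm². φR_n = 0.90 × 345 × 368 = 114.3 kN.
Governing: min(51.4, 106.9, 114.3) = 51.4 kN → weld metal.

51.4 kN (weld metal governs)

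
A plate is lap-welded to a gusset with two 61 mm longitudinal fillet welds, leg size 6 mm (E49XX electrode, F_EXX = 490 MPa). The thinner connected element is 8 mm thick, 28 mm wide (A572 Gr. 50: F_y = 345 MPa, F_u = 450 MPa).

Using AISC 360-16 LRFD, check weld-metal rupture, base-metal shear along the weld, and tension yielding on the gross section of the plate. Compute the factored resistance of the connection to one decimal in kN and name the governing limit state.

Weld metal: throat = 0.707×6 = 4.242 mm, L = 2×61 = 122 mm. φR_n = 0.75 × 0.6 × 490 × 4.242 × 122 = 114.1 kN.
Base metal shear (8 mm plate): yield φR_n = 1.0×0.6×345×8×122 = 202.0 kN; rupture φR_n = 0.75×0.6×450×8×122 = 197.6 kN; take 197.6 kN (rupture).
Tension yield (gross): A_g = 28×8 = 224 mm². φR_n = 0.90 × 345 × 224 = 69.6 kN.
Governing: min(114.1, 197.6, 69.6) = 69.6 kN → gross-section yield.

69.6 kN (gross-section yield governs)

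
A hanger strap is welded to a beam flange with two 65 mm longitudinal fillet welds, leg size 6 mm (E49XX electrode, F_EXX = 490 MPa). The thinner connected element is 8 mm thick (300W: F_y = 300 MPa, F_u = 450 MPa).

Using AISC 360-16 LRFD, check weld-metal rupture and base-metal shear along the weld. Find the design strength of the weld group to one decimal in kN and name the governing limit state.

Weld metal: throat = 0.707×6 = 4.242 mm, L = 2×65 = 130 mm. φR_n = 0.75 × 0.6 × 490 × 4.242 × 130 = 121.6 kN.
Base metal shear (8 mm plate): yield φR_n = 1.0×0.6×300×8×130 = 187.2 kN; rupture φR_n = 0.75×0.6×450×8×130 = 210.6 kN; take 187.2 kN (yield).
Governing: min(121.6, 187.2) = 121.6 kN → weld metal.

121.6 kN (weld metal governs)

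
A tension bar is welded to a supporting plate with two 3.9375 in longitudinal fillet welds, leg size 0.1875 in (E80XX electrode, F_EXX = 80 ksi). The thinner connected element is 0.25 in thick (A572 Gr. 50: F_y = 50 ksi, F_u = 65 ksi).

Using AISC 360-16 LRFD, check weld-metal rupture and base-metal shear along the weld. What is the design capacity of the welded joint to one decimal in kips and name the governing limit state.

37.6 kips (weld metal governs)

Weld metal: throat = 0.707×0.1875 = 0.13256 in, L = 2×3.9375 = 7.875 in. φR_n = 0.75 × 0.6 × 80 × 0.13256 × 7.875 = 37.6 kips.
Base metal shear (0.25 in plate): yield φR_n = 1.0×0.6×50×0.25×7.875 = 59.1 kips; rupture φR_n = 0.75×0.6×65×0.25×7.875 = 57.6 kips; take 57.6 kips (rupture).
Governing: min(37.6, 57.6) = 37.6 kips → weld metal.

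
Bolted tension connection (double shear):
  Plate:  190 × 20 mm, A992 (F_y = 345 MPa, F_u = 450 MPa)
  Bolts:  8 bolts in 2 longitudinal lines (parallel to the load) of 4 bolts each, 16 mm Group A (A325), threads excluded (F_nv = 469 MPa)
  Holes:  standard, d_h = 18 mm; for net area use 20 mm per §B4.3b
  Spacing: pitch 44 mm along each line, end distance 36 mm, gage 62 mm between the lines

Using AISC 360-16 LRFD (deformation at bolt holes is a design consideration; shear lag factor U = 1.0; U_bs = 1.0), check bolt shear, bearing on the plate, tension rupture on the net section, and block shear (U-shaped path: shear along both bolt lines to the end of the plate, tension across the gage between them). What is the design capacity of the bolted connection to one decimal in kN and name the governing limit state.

Bolt shear: A_b = π(16)²/4 = 201.06 mm². φR_n = 0.75 × 469 × 201.06 × 8 × 2 = 1131.6 kN.
Bearing (20 mm plate, F_u = 450 MPa): end bolts L_c = 36 − 18/2 = 27, R_n = min(1.2×27×20×450, 2.4×16×20×450) = 291.6 kN/bolt; interior L_c = 44 − 18 = 26, R_n = 280.8 kN/bolt. φR_n = 0.75 × (2×291.6 + 6×280.8) = 1701.0 kN.
Tension rupture (net): A_n = (190 − 2×20)×20 = 3000 mm² (U = 1.0, A_e = A_n). φR_n = 0.75 × 450 × 3000 = 1012.5 kN.
Block shear: shear path 2×[36+3×44] = 2×168 mm, A_gv = 6720, A_nv = 2×(168 − 3.5×20)×20 = 3920 mm²; tension across gage: (62 − 1×20)×20 = 840 mm². R_n = min(0.6×450×3920, 0.6×345×6720) + 1.0×450×840 = min(1058.4, 1391) + 378 = 1436.4 kN. φR_n = 0.75 × 1436.4 = 1077.3 kN.
Governing: min(1131.6, 1701.0, 1012.5, 1077.3) = 1012.5 kN → net-section rupture.

1012.5 kN (net-section rupture governs)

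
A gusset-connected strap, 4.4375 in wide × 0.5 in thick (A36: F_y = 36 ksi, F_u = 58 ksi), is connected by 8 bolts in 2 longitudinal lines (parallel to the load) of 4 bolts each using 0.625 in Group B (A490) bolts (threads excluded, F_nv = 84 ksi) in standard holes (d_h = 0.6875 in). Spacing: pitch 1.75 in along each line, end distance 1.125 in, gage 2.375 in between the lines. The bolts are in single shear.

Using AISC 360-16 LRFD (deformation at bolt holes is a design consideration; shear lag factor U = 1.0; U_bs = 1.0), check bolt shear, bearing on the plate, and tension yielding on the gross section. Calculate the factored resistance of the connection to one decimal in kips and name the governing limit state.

Bolt shear: A_b = π(0.625)²/4 = 0.3068 in². φR_n = 0.75 × 84 × 0.3068 × 8 × 1 = 154.6 kips.
Bearing (0.5 in plate, F_u = 58 ksi): end bolts L_c = 1.125 − 0.6875/2 = 0.78125, R_n = min(1.2×0.78125×0.5×58, 2.4×0.625×0.5×58) = 27.188 kips/bolt; interior L_c = 1.75 − 0.6875 = 1.0625, R_n = 36.975 kips/bolt. φR_n = 0.75 × (2×27.188 + 6×36.975) = 207.2 kips.
Tension yield (gross): A_g = 4.4375×0.5 = 2.2188 in². φR_n = 0.90 × 36 × 2.2188 = 71.9 kips.
Governing: min(154.6, 207.2, 71.9) = 71.9 kips → gross-section yield.

71.9 kips (gross-section yield governs)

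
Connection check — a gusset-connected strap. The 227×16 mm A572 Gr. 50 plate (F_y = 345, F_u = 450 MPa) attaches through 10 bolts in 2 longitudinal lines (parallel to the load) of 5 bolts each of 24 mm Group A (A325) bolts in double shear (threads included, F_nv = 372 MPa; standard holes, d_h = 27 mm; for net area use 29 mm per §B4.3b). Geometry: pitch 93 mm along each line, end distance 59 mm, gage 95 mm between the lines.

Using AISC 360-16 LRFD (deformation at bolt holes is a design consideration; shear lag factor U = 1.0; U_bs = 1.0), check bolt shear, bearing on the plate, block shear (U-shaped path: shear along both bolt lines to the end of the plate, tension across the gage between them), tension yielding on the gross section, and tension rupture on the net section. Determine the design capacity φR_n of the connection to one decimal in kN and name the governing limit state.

Bolt shear: A_b = π(24)²/4 = 452.39 mm². φR_n = 0.75 × 372 × 452.39 × 10 × 2 = 2524.3 kN.
Bearing (16 mm plate, F_u = 450 MPa): end bolts L_c = 59 − 27/2 = 45.5, R_n = min(1.2×45.5×16×450, 2.4×24×16×450) = 393.12 kN/bolt; interior L_c = 93 − 27 = 66, R_n = 414.72 kN/bolt. φR_n = 0.75 × (2×393.12 + 8×414.72) = 3078.0 kN.
Block shear: shear path 2×[59+4×93] = 2×431 mm, A_gv = 13792, A_nv = 2×(431 − 4.5×29)×16 = 9616 mm²; tension across gage: (95 − 1×29)×16 = 1056 mm². R_n = min(0.6×450×9616, 0.6×345×13792) + 1.0×450×1056 = min(2596.3, 2854.9) + 475.2 = 3071.5 kN. φR_n = 0.75 × 3071.5 = 2303.6 kN.
Tension yield (gross): A_g = 227×16 = 3632 mm². φR_n = 0.90 × 345 × 3632 = 1127.7 kN.
Tension rupture (net): A_n = (227 − 2×29)×16 = 2704 mm² (U = 1.0, A_e = A_n). φR_n = 0.75 × 450 × 2704 = 912.6 kN.
Governing: min(2524.3, 3078.0, 2303.6, 1127.7, 912.6) = 912.6 kN → net-section rupture.

912.6 kN (net-section rupture governs)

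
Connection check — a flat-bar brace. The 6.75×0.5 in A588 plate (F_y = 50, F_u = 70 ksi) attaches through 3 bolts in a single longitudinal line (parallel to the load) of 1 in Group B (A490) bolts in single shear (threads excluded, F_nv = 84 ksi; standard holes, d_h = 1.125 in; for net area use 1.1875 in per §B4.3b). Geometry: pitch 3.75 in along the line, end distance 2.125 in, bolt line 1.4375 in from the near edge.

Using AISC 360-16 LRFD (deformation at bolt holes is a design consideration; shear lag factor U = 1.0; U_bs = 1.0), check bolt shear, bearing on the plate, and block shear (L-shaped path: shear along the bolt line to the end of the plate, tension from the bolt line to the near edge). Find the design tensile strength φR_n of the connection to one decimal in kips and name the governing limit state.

127.0 kips (block shear governs)

Bolt shear: A_b = π(1)²/4 = 0.7854 in². φR_n = 0.75 × 84 × 0.7854 × 3 × 1 = 148.4 kips.
Bearing (0.5 in plate, F_u = 70 ksi): end bolts L_c = 2.125 − 1.125/2 = 1.5625, R_n = min(1.2×1.5625×0.5×70, 2.4×1×0.5×70) = 65.625 kips/bolt; interior L_c = 3.75 − 1.125 = 2.625, R_n = 84 kips/bolt. φR_n = 0.75 × (1×65.625 + 2×84) = 175.2 kips.
Block shear: shear path 1×[2.125+2×3.75] = 1×9.625 in, A_gv = 4.8125, A_nv = 1×(9.625 − 2.5×1.1875)×0.5 = 3.3281 in²; tension to near edge: (1.4375 − 0.5×1.1875)×0.5 = 0.42188 in². R_n = min(0.6×70×3.3281, 0.6×50×4.8125) + 1.0×70×0.42188 = min(139.78, 144.38) + 29.532 = 169.31 kips. φR_n = 0.75 × 169.31 = 127.0 kips.
Governing: min(148.4, 175.2, 127.0) = 127.0 kips → block shear.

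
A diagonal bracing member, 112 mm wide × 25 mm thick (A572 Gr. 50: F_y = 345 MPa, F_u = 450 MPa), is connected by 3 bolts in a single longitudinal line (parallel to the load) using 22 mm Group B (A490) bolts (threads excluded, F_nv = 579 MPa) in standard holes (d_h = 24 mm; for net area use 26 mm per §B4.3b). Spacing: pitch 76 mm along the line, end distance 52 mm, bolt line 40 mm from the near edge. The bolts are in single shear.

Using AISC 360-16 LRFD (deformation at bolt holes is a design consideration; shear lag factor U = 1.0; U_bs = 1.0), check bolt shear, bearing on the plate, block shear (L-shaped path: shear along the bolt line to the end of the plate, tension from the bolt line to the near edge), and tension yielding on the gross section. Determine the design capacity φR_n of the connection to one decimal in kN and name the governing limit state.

Bolt shear: A_b = π(22)²/4 = 380.13 mm². φR_n = 0.75 × 579 × 380.13 × 3 × 1 = 495.2 kN.
Bearing (25 mm plate, F_u = 450 MPa): end bolts L_c = 52 − 24/2 = 40, R_n = min(1.2×40×25×450, 2.4×22×25×450) = 540 kN/bolt; interior L_c = 76 − 24 = 52, R_n = 594 kN/bolt. φR_n = 0.75 × (1×540 + 2×594) = 1296.0 kN.
Block shear: shear path 1×[52+2×76] = 1×204 mm, A_gv = 5100, A_nv = 1×(204 − 2.5×26)×25 = 3475 mm²; tension to near edge: (40 − 0.5×26)×25 = 675 mm². R_n = min(0.6×450×3475, 0.6×345×5100) + 1.0×450×675 = min(938.25, 1055.7) + 303.75 = 1242 kN. φR_n = 0.75 × 1242 = 931.5 kN.
Tension yield (gross): A_g = 112×25 = 2800 mm². φR_n = 0.90 × 345 × 2800 = 869.4 kN.
Governing: min(495.2, 1296.0, 931.5, 869.4) = 495.2 kN → bolt shear.

495.2 kN (bolt shear governs)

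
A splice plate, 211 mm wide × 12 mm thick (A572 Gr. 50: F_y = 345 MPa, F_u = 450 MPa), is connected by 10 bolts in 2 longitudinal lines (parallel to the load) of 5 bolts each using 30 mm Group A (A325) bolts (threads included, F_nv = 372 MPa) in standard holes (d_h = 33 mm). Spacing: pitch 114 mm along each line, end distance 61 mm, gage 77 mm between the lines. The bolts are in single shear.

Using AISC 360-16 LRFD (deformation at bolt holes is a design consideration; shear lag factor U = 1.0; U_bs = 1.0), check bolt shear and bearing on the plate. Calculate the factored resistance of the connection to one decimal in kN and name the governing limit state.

Bolt shear: A_b = π(30)²/4 = 706.86 mm². φR_n = 0.75 × 372 × 706.86 × 10 × 1 = 1972.1 kN.
Bearing (12 mm plate, F_u = 450 MPa): end bolts L_c = 61 − 33/2 = 44.5, R_n = min(1.2×44.5×12×450, 2.4×30×12×450) = 288.36 kN/bolt; interior L_c = 114 − 33 = 81, R_n = 388.8 kN/bolt. φR_n = 0.75 × (2×288.36 + 8×388.8) = 2765.3 kN.
Governing: min(1972.1, 2765.3) = 1972.1 kN → bolt shear.

1972.1 kN (bolt shear governs)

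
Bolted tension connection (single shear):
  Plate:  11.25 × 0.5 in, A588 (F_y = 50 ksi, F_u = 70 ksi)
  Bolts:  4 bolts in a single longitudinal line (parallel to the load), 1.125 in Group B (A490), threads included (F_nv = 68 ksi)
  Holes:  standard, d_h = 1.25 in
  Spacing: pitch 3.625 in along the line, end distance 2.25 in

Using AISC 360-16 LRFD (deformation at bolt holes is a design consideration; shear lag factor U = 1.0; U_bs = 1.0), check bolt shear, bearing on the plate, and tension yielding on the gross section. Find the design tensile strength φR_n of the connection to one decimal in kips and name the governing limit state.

Bolt shear: A_b = π(1.125)²/4 = 0.99402 in². φR_n = 0.75 × 68 × 0.99402 × 4 × 1 = 202.8 kips.
Bearing (0.5 in plate, F_u = 70 ksi): end bolts L_c = 2.25 − 1.25/2 = 1.625, R_n = min(1.2×1.625×0.5×70, 2.4×1.125×0.5×70) = 68.25 kips/bolt; interior L_c = 3.625 − 1.25 = 2.375, R_n = 94.5 kips/bolt. φR_n = 0.75 × (1×68.25 + 3×94.5) = 263.8 kips.
Tension yield (gross): A_g = 11.25×0.5 = 5.625 in². φR_n = 0.90 × 50 × 5.625 = 253.1 kips.
Governing: min(202.8, 263.8, 253.1) = 202.8 kips → bolt shear.

202.8 kips (bolt shear governs)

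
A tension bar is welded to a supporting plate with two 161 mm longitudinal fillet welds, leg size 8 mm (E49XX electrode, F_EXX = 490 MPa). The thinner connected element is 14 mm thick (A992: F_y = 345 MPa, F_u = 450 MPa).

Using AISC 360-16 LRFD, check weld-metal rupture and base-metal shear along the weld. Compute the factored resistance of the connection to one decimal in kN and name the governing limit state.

Weld metal: throat = 0.707×8 = 5.656 mm, L = 2×161 = 322 mm. φR_n = 0.75 × 0.6 × 490 × 5.656 × 322 = 401.6 kN.
Base metal shear (14 mm plate): yield φR_n = 1.0×0.6×345×14×322 = 933.2 kN; rupture φR_n = 0.75×0.6×450×14×322 = 912.9 kN; take 912.9 kN (rupture).
Governing: min(401.6, 912.9) = 401.6 kN → weld metal.

401.6 kN (weld metal governs)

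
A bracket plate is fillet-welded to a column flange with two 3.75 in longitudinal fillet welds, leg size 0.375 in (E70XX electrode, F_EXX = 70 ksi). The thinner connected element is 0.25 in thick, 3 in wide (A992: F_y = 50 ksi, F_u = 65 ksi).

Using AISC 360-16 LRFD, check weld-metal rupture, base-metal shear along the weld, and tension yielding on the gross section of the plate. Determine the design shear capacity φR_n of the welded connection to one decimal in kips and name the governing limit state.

33.8 kips (gross-section yield governs)

Weld metal: throat = 0.707×0.375 = 0.26513 in, L = 2×3.75 = 7.5 in. φR_n = 0.75 × 0.6 × 70 × 0.26513 × 7.5 = 62.6 kips.
Base metal shear (0.25 in plate): yield φR_n = 1.0×0.6×50×0.25×7.5 = 56.3 kips; rupture φR_n = 0.75×0.6×65×0.25×7.5 = 54.8 kips; take 54.8 kips (rupture).
Tension yield (gross): A_g = 3×0.25 = 0.75 in². φR_n = 0.90 × 50 × 0.75 = 33.8 kips.
Governing: min(62.6, 54.8, 33.8) = 33.8 kips → gross-section yield.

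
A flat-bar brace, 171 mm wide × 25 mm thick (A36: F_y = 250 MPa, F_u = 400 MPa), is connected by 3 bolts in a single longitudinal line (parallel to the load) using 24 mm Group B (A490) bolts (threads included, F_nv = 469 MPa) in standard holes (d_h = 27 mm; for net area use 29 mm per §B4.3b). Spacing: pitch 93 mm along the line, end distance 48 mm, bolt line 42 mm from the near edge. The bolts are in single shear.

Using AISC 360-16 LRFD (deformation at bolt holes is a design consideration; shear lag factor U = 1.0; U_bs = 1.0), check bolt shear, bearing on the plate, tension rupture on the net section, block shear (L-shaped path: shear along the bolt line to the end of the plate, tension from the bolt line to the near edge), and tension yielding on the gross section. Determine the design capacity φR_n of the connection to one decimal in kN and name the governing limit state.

477.4 kN (bolt shear governs)

Bolt shear: A_b = π(24)²/4 = 452.39 mm². φR_n = 0.75 × 469 × 452.39 × 3 × 1 = 477.4 kN.
Bearing (25 mm plate, F_u = 400 MPa): end bolts L_c = 48 − 27/2 = 34.5, R_n = min(1.2×34.5×25×400, 2.4×24×25×400) = 414 kN/bolt; interior L_c = 93 − 27 = 66, R_n = 576 kN/bolt. φR_n = 0.75 × (1×414 + 2×576) = 1174.5 kN.
Tension rupture (net): A_n = (171 − 1×29)×25 = 3550 mm² (U = 1.0, A_e = A_n). φR_n = 0.75 × 400 × 3550 = 1065.0 kN.
Block shear: shear path 1×[48+2×93] = 1×234 mm, A_gv = 5850, A_nv = 1×(234 − 2.5×29)×25 = 4037.5 mm²; tension to near edge: (42 − 0.5×29)×25 = 687.5 mm². R_n = min(0.6×400×4037.5, 0.6×250×5850) + 1.0×400×687.5 = min(969, 877.5) + 275 = 1152.5 kN. φR_n = 0.75 × 1152.5 = 864.4 kN.
Tension yield (gross): A_g = 171×25 = 4275 mm². φR_n = 0.90 × 250 × 4275 = 961.9 kN.
Governing: min(477.4, 1174.5, 1065.0, 864.4, 961.9) = 477.4 kN → bolt shear.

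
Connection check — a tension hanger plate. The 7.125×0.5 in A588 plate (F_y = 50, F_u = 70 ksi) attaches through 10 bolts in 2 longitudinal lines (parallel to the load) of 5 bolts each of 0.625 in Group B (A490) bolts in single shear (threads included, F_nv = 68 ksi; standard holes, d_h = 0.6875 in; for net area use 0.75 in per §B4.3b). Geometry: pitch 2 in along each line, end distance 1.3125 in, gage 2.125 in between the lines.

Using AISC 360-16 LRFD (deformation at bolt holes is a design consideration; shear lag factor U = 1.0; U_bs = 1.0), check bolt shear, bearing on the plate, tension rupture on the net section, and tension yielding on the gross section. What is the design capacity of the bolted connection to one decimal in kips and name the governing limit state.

Bolt shear: A_b = π(0.625)²/4 = 0.3068 in². φR_n = 0.75 × 68 × 0.3068 × 10 × 1 = 156.5 kips.
Bearing (0.5 in plate, F_u = 70 ksi): end bolts L_c = 1.3125 − 0.6875/2 = 0.96875, R_n = min(1.2×0.96875×0.5×70, 2.4×0.625×0.5×70) = 40.688 kips/bolt; interior L_c = 2 − 0.6875 = 1.3125, R_n = 52.5 kips/bolt. φR_n = 0.75 × (2×40.688 + 8×52.5) = 376.0 kips.
Tension rupture (net): A_n = (7.125 − 2×0.75)×0.5 = 2.8125 in² (U = 1.0, A_e = A_n). φR_n = 0.75 × 70 × 2.8125 = 147.7 kips.
Tension yield (gross): A_g = 7.125×0.5 = 3.5625 in². φR_n = 0.90 × 50 × 3.5625 = 160.3 kips.
Governing: min(156.5, 376.0, 147.7, 160.3) = 147.7 kips → net-section rupture.

147.7 kips (net-section rupture governs)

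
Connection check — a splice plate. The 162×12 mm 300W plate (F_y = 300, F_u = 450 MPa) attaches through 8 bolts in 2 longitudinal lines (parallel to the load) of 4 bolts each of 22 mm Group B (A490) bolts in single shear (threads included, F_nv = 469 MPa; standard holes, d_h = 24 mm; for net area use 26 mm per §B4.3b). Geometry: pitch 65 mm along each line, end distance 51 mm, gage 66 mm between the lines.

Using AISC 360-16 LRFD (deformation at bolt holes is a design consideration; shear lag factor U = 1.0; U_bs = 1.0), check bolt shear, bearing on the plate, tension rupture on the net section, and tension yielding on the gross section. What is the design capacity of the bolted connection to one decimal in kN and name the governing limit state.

445.5 kN (net-section rupture governs)

Bolt shear: A_b = π(22)²/4 = 380.13 mm². φR_n = 0.75 × 469 × 380.13 × 8 × 1 = 1069.7 kN.
Bearing (12 mm plate, F_u = 450 MPa): end bolts L_c = 51 − 24/2 = 39, R_n = min(1.2×39×12×450, 2.4×22×12×450) = 252.72 kN/bolt; interior L_c = 65 − 24 = 41, R_n = 265.68 kN/bolt. φR_n = 0.75 × (2×252.72 + 6×265.68) = 1574.6 kN.
Tension rupture (net): A_n = (162 − 2×26)×12 = 1320 mm² (U = 1.0, A_e = A_n). φR_n = 0.75 × 450 × 1320 = 445.5 kN.
Tension yield (gross): A_g = 162×12 = 1944 mm². φR_n = 0.90 × 300 × 1944 = 524.9 kN.
Governing: min(1069.7, 1574.6, 445.5, 524.9) = 445.5 kN → net-section rupture.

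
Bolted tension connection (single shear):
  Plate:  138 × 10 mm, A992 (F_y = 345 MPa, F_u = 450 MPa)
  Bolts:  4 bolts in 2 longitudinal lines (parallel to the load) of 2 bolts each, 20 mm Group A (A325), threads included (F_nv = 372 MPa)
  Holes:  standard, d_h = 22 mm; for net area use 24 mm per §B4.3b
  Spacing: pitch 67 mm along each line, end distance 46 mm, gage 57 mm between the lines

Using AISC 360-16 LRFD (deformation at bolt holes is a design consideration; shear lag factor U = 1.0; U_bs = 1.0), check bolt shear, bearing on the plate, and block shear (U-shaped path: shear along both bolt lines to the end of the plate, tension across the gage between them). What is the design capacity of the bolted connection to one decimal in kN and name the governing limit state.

350.6 kN (bolt shear governs)

Bolt shear: A_b = π(20)²/4 = 314.16 mm². φR_n = 0.75 × 372 × 314.16 × 4 × 1 = 350.6 kN.
Bearing (10 mm plate, F_u = 450 MPa): end bolts L_c = 46 − 22/2 = 35, R_n = min(1.2×35×10×450, 2.4×20×10×450) = 189 kN/bolt; interior L_c = 67 − 22 = 45, R_n = 216 kN/bolt. φR_n = 0.75 × (2×189 + 2×216) = 607.5 kN.
Block shear: shear path 2×[46+1×67] = 2×113 mm, A_gv = 2260, A_nv = 2×(113 − 1.5×24)×10 = 1540 mm²; tension across gage: (57 − 1×24)×10 = 330 mm². R_n = min(0.6×450×1540, 0.6×345×2260) + 1.0×450×330 = min(415.8, 467.82) + 148.5 = 564.3 kN. φR_n = 0.75 × 564.3 = 423.2 kN.
Governing: min(350.6, 607.5, 423.2) = 350.6 kN → bolt shear.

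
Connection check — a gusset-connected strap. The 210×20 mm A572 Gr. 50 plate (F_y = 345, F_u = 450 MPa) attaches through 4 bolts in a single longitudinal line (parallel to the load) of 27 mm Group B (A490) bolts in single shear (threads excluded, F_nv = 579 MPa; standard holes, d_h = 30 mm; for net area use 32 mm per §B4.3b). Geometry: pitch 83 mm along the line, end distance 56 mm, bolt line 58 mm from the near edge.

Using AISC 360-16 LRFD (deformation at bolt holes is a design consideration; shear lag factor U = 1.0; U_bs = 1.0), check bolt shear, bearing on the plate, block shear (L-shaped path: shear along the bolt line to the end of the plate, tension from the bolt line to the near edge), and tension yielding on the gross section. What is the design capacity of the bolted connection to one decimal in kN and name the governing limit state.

994.5 kN (bolt shear governs)

Bolt shear: A_b = π(27)²/4 = 572.56 mm². φR_n = 0.75 × 579 × 572.56 × 4 × 1 = 994.5 kN.
Bearing (20 mm plate, F_u = 450 MPa): end bolts L_c = 56 − 30/2 = 41, R_n = min(1.2×41×20×450, 2.4×27×20×450) = 442.8 kN/bolt; interior L_c = 83 − 30 = 53, R_n = 572.4 kN/bolt. φR_n = 0.75 × (1×442.8 + 3×572.4) = 1620.0 kN.
Block shear: shear path 1×[56+3×83] = 1×305 mm, A_gv = 6100, A_nv = 1×(305 − 3.5×32)×20 = 3860 mm²; tension to near edge: (58 − 0.5×32)×20 = 840 mm². R_n = min(0.6×450×3860, 0.6×345×6100) + 1.0×450×840 = min(1042.2, 1262.7) + 378 = 1420.2 kN. φR_n = 0.75 × 1420.2 = 1065.2 kN.
Tension yield (gross): A_g = 210×20 = 4200 mm². φR_n = 0.90 × 345 × 4200 = 1304.1 kN.
Governing: min(994.5, 1620.0, 1065.2, 1304.1) = 994.5 kN → bolt shear.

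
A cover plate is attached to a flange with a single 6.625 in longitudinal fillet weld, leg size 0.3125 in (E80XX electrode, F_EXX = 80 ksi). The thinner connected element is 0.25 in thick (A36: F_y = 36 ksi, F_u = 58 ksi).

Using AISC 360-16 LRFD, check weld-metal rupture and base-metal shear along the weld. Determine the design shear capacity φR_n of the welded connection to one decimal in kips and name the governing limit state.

Weld metal: throat = 0.707×0.3125 = 0.22094 in, L = 6.625 in. φR_n = 0.75 × 0.6 × 80 × 0.22094 × 6.625 = 52.7 kips.
Base metal shear (0.25 in plate): yield φR_n = 1.0×0.6×36×0.25×6.625 = 35.8 kips; rupture φR_n = 0.75×0.6×58×0.25×6.625 = 43.2 kips; take 35.8 kips (yield).
Governing: min(52.7, 35.8) = 35.8 kips → base-metal shear.

35.8 kips (base-metal shear governs)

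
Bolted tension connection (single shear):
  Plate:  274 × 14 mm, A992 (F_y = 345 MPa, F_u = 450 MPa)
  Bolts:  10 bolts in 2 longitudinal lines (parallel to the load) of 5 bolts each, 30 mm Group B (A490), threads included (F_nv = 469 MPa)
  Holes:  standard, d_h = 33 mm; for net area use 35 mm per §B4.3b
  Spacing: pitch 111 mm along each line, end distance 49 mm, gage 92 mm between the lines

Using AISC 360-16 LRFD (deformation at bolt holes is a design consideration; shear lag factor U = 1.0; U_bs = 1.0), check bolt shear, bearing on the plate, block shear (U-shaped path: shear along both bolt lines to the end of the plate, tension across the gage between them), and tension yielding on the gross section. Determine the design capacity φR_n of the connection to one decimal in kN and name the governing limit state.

1191.1 kN (gross-section yield governs)

Bolt shear: A_b = π(30)²/4 = 706.86 mm². φR_n = 0.75 × 469 × 706.86 × 10 × 1 = 2486.4 kN.
Bearing (14 mm plate, F_u = 450 MPa): end bolts L_c = 49 − 33/2 = 32.5, R_n = min(1.2×32.5×14×450, 2.4×30×14×450) = 245.7 kN/bolt; interior L_c = 111 − 33 = 78, R_n = 453.6 kN/bolt. φR_n = 0.75 × (2×245.7 + 8×453.6) = 3090.2 kN.
Block shear: shear path 2×[49+4×111] = 2×493 mm, A_gv = 13804, A_nv = 2×(493 − 4.5×35)×14 = 9394 mm²; tension across gage: (92 − 1×35)×14 = 798 mm². R_n = min(0.6×450×9394, 0.6×345×13804) + 1.0×450×798 = min(2536.4, 2857.4) + 359.1 = 2895.5 kN. φR_n = 0.75 × 2895.5 = 2171.6 kN.
Tension yield (gross): A_g = 274×14 = 3836 mm². φR_n = 0.90 × 345 × 3836 = 1191.1 kN.
Governing: min(2486.4, 3090.2, 2171.6, 1191.1) = 1191.1 kN → gross-section yield.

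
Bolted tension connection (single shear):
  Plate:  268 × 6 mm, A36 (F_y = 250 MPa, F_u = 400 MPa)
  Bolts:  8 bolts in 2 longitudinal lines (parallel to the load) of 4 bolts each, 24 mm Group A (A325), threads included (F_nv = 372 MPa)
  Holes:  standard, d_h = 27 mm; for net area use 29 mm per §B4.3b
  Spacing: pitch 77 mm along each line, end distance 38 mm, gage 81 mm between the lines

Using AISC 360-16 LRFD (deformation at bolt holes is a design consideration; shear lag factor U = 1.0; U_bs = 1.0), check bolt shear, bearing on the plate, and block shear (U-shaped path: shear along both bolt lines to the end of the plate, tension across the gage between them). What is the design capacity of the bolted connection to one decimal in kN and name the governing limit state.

Bolt shear: A_b = π(24)²/4 = 452.39 mm². φR_n = 0.75 × 372 × 452.39 × 8 × 1 = 1009.7 kN.
Bearing (6 mm plate, F_u = 400 MPa): end bolts L_c = 38 − 27/2 = 24.5, R_n = min(1.2×24.5×6×400, 2.4×24×6×400) = 70.56 kN/bolt; interior L_c = 77 − 27 = 50, R_n = 138.24 kN/bolt. φR_n = 0.75 × (2×70.56 + 6×138.24) = 727.9 kN.
Block shear: shear path 2×[38+3×77] = 2×269 mm, A_gv = 3228, A_nv = 2×(269 − 3.5×29)×6 = 2010 mm²; tension across gage: (81 − 1×29)×6 = 312 mm². R_n = min(0.6×400×2010, 0.6×250×3228) + 1.0×400×312 = min(482.4, 484.2) + 124.8 = 607.2 kN. φR_n = 0.75 × 607.2 = 455.4 kN.
Governing: min(1009.7, 727.9, 455.4) = 455.4 kN → block shear.

455.4 kN (block shear governs)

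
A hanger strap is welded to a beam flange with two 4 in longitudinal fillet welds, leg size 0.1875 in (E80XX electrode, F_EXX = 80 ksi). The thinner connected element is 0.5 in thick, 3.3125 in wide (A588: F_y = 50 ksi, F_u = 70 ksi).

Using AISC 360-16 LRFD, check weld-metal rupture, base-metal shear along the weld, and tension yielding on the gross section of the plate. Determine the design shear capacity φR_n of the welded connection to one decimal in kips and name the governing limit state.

38.2 kips (weld metal governs)

Weld metal: throat = 0.707×0.1875 = 0.13256 in, L = 2×4 = 8 in. φR_n = 0.75 × 0.6 × 80 × 0.13256 × 8 = 38.2 kips.
Base metal shear (0.5 in plate): yield φR_n = 1.0×0.6×50×0.5×8 = 120.0 kips; rupture φR_n = 0.75×0.6×70×0.5×8 = 126.0 kips; take 120.0 kips (yield).
Tension yield (gross): A_g = 3.3125×0.5 = 1.6563 in². φR_n = 0.90 × 50 × 1.6563 = 74.5 kips.
Governing: min(38.2, 120.0, 74.5) = 38.2 kips → weld metal.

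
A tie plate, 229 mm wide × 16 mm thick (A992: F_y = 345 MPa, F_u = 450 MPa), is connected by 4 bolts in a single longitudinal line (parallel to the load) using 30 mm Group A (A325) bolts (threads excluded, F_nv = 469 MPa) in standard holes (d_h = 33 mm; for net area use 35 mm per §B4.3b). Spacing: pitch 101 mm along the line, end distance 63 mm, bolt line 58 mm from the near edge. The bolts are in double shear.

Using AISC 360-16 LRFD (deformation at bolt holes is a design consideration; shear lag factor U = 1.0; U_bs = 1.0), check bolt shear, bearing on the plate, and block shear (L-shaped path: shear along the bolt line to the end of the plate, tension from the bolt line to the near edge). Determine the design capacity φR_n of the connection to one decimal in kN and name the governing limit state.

Bolt shear: A_b = π(30)²/4 = 706.86 mm². φR_n = 0.75 × 469 × 706.86 × 4 × 2 = 1989.1 kN.
Bearing (16 mm plate, F_u = 450 MPa): end bolts L_c = 63 − 33/2 = 46.5, R_n = min(1.2×46.5×16×450, 2.4×30×16×450) = 401.76 kN/bolt; interior L_c = 101 − 33 = 68, R_n = 518.4 kN/bolt. φR_n = 0.75 × (1×401.76 + 3×518.4) = 1467.7 kN.
Block shear: shear path 1×[63+3×101] = 1×366 mm, A_gv = 5856, A_nv = 1×(366 − 3.5×35)×16 = 3896 mm²; tension to near edge: (58 − 0.5×35)×16 = 648 mm². R_n = min(0.6×450×3896, 0.6×345×5856) + 1.0×450×648 = min(1051.9, 1212.2) + 291.6 = 1343.5 kN. φR_n = 0.75 × 1343.5 = 1007.6 kN.
Governing: min(1989.1, 1467.7, 1007.6) = 1007.6 kN → block shear.

1007.6 kN (block shear governs)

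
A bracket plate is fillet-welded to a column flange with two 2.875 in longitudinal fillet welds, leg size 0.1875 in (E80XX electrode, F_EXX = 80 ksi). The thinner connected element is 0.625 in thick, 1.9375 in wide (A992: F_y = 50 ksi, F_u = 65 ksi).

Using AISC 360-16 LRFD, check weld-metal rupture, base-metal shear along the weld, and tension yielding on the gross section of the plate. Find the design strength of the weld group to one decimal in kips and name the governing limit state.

Weld metal: throat = 0.707×0.1875 = 0.13256 in, L = 2×2.875 = 5.75 in. φR_n = 0.75 × 0.6 × 80 × 0.13256 × 5.75 = 27.4 kips.
Base metal shear (0.625 in plate): yield φR_n = 1.0×0.6×50×0.625×5.75 = 107.8 kips; rupture φR_n = 0.75×0.6×65×0.625×5.75 = 105.1 kips; take 105.1 kips (rupture).
Tension yield (gross): A_g = 1.9375×0.625 = 1.2109 in². φR_n = 0.90 × 50 × 1.2109 = 54.5 kips.
Governing: min(27.4, 105.1, 54.5) = 27.4 kips → weld metal.

27.4 kips (weld metal governs)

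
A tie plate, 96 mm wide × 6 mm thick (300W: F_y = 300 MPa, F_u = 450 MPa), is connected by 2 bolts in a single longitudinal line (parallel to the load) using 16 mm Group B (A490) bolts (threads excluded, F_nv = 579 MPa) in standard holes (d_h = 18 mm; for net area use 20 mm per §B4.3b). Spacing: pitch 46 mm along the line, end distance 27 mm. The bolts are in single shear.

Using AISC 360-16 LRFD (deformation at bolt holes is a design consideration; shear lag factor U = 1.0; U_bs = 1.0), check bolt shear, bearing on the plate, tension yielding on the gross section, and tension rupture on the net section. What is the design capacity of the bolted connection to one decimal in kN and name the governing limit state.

111.8 kN (bearing governs)

Bolt shear: A_b = π(16)²/4 = 201.06 mm². φR_n = 0.75 × 579 × 201.06 × 2 × 1 = 174.6 kN.
Bearing (6 mm plate, F_u = 450 MPa): end bolts L_c = 27 − 18/2 = 18, R_n = min(1.2×18×6×450, 2.4×16×6×450) = 58.32 kN/bolt; interior L_c = 46 − 18 = 28, R_n = 90.72 kN/bolt. φR_n = 0.75 × (1×58.32 + 1×90.72) = 111.8 kN.
Tension yield (gross): A_g = 96×6 = 576 mm². φR_n = 0.90 × 300 × 576 = 155.5 kN.
Tension rupture (net): A_n = (96 − 1×20)×6 = 456 mm² (U = 1.0, A_e = A_n). φR_n = 0.75 × 450 × 456 = 153.9 kN.
Governing: min(174.6, 111.8, 155.5, 153.9) = 111.8 kN → bearing.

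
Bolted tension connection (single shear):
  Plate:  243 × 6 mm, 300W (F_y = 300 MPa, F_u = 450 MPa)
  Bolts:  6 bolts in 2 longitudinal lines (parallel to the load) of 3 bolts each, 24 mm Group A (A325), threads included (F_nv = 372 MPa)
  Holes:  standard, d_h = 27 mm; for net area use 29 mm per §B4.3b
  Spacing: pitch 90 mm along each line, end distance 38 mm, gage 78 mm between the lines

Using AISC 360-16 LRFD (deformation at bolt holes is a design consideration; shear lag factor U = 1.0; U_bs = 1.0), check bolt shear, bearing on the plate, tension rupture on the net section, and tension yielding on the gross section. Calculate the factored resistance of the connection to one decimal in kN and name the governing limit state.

374.6 kN (net-section rupture governs)

Bolt shear: A_b = π(24)²/4 = 452.39 mm². φR_n = 0.75 × 372 × 452.39 × 6 × 1 = 757.3 kN.
Bearing (6 mm plate, F_u = 450 MPa): end bolts L_c = 38 − 27/2 = 24.5, R_n = min(1.2×24.5×6×450, 2.4×24×6×450) = 79.38 kN/bolt; interior L_c = 90 − 27 = 63, R_n = 155.52 kN/bolt. φR_n = 0.75 × (2×79.38 + 4×155.52) = 585.6 kN.
Tension rupture (net): A_n = (243 − 2×29)×6 = 1110 mm² (U = 1.0, A_e = A_n). φR_n = 0.75 × 450 × 1110 = 374.6 kN.
Tension yield (gross): A_g = 243×6 = 1458 mm². φR_n = 0.90 × 300 × 1458 = 393.7 kN.
Governing: min(757.3, 585.6, 374.6, 393.7) = 374.6 kN → net-section rupture.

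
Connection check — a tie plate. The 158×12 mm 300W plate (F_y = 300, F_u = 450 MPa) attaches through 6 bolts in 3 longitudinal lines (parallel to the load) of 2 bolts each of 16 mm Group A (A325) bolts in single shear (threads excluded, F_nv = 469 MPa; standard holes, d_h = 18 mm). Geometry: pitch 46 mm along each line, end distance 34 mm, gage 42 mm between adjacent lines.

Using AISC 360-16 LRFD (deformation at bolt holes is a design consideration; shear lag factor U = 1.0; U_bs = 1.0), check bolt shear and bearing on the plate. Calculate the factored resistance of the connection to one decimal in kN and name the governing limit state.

424.3 kN (bolt shear governs)

Bolt shear: A_b = π(16)²/4 = 201.06 mm². φR_n = 0.75 × 469 × 201.06 × 6 × 1 = 424.3 kN.
Bearing (12 mm plate, F_u = 450 MPa): end bolts L_c = 34 − 18/2 = 25, R_n = min(1.2×25×12×450, 2.4×16×12×450) = 162 kN/bolt; interior L_c = 46 − 18 = 28, R_n = 181.44 kN/bolt. φR_n = 0.75 × (3×162 + 3×181.44) = 772.7 kN.
Governing: min(424.3, 772.7) = 424.3 kN → bolt shear.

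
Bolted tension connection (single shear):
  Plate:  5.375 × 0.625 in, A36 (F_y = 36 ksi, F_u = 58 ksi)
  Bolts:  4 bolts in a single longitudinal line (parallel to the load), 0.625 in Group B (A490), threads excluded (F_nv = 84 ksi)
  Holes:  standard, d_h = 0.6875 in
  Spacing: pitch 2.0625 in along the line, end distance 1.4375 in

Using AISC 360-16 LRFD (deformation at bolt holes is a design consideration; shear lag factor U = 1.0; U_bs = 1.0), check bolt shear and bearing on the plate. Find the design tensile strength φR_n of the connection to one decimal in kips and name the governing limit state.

Bolt shear: A_b = π(0.625)²/4 = 0.3068 in². φR_n = 0.75 × 84 × 0.3068 × 4 × 1 = 77.3 kips.
Bearing (0.625 in plate, F_u = 58 ksi): end bolts L_c = 1.4375 − 0.6875/2 = 1.09375, R_n = min(1.2×1.09375×0.625×58, 2.4×0.625×0.625×58) = 47.578 kips/bolt; interior L_c = 2.0625 − 0.6875 = 1.375, R_n = 54.375 kips/bolt. φR_n = 0.75 × (1×47.578 + 3×54.375) = 158.0 kips.
Governing: min(77.3, 158.0) = 77.3 kips → bolt shear.

77.3 kips (bolt shear governs)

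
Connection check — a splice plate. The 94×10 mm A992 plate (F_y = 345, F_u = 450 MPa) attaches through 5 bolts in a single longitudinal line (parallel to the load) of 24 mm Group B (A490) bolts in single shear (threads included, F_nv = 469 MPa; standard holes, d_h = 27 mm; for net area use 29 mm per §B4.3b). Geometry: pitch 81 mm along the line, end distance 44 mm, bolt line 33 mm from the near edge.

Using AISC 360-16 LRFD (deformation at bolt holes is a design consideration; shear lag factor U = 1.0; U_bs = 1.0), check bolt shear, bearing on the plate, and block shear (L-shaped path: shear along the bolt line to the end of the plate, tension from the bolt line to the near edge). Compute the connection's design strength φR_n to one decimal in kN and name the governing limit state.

Bolt shear: A_b = π(24)²/4 = 452.39 mm². φR_n = 0.75 × 469 × 452.39 × 5 × 1 = 795.6 kN.
Bearing (10 mm plate, F_u = 450 MPa): end bolts L_c = 44 − 27/2 = 30.5, R_n = min(1.2×30.5×10×450, 2.4×24×10×450) = 164.7 kN/bolt; interior L_c = 81 − 27 = 54, R_n = 259.2 kN/bolt. φR_n = 0.75 × (1×164.7 + 4×259.2) = 901.1 kN.
Block shear: shear path 1×[44+4×81] = 1×368 mm, A_gv = 3680, A_nv = 1×(368 − 4.5×29)×10 = 2375 mm²; tension to near edge: (33 − 0.5×29)×10 = 185 mm². R_n = min(0.6×450×2375, 0.6×345×3680) + 1.0×450×185 = min(641.25, 761.76) + 83.25 = 724.5 kN. φR_n = 0.75 × 724.5 = 543.4 kN.
Governing: min(795.6, 901.1, 543.4) = 543.4 kN → block shear.

543.4 kN (block shear governs)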